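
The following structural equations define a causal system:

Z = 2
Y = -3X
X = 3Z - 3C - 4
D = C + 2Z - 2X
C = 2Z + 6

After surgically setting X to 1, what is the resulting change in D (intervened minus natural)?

The intervention breaks the incoming arrows to X: X = 3Z - 3C - 4 no longer applies, and X = 1.
C = 2Z + 6  [with Z=2]  = 10
D = C + 2Z - 2X  [with C=10, Z=2, X=1]  = 12
Without intervention: C = 2Z + 6  [with Z=2]  = 10; X = 3Z - 3C - 4  [with Z=2, C=10]  = -28; D = C + 2Z - 2X  [with C=10, Z=2, X=-28]  = 70.
Change = 12 − 70 = -58.

-58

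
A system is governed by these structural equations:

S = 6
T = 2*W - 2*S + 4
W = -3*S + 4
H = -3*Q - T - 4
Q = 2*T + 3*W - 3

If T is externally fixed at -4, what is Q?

The intervention breaks the incoming arrows to T: T = 2*W - 2*S + 4 no longer applies, and T = -4.
W = -3*S + 4  [with S=6]  = -14
Q = 2*T + 3*W - 3  [with T=-4, W=-14]  = -53

-53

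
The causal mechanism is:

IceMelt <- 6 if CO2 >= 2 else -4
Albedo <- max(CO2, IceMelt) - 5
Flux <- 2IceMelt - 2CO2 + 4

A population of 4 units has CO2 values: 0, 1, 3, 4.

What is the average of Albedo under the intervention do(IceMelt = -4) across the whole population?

-3

do(IceMelt=-4) breaks IceMelt's dependence on CO2. With IceMelt=-4 fixed, Albedo across the units is -5, -4, -2, -1, mean -3.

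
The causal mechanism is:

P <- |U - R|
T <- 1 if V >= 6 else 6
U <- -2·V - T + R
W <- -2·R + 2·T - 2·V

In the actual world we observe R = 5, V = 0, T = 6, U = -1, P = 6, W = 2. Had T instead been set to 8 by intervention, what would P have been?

8

do(T=8) replaces the equation T <- 1 if V >= 6 else 6 with the constant T = 8.
U = -2·V - T + R  [with V=0, T=8, R=5]  = -3
P = |U - R|  [with U=-3, R=5]  = 8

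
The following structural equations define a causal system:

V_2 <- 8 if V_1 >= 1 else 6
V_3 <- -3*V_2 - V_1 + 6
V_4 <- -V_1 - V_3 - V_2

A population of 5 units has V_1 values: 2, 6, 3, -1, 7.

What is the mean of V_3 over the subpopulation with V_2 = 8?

E[V_3|V_2=8] averages over only the 4 units with V_2=8 (V_1 = 2, 6, 3, 7): V_3 = -20, -24, -21, -25, mean -22.5.

-22.5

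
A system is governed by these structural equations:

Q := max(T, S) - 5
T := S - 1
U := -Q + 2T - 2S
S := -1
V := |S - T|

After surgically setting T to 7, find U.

14

Under do(T=7), the mechanism T := S - 1 is discarded; T is fixed at 7.
Q = max(T, S) - 5  [with T=7, S=-1]  = 2
U = -Q + 2T - 2S  [with Q=2, T=7, S=-1]  = 14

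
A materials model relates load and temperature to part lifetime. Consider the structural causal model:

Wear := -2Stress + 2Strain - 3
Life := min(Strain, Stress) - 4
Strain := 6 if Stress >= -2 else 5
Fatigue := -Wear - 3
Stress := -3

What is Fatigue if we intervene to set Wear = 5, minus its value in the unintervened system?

The intervention breaks the incoming arrows to Wear: Wear := -2Stress + 2Strain - 3 no longer applies, and Wear = 5.
Fatigue = -Wear - 3  [with Wear=5]  = -8
Without intervention: Strain = 6 if Stress >= -2 else 5  [with Stress=-3]  = 5; Wear = -2Stress + 2Strain - 3  [with Stress=-3, Strain=5]  = 13; Fatigue = -Wear - 3  [with Wear=13]  = -16.
Change = -8 − (-16) = 8.

8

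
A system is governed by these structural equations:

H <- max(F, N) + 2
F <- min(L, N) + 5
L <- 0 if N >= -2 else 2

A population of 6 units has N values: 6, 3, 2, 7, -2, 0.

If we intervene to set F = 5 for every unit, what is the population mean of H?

Under do(F=5), F's equation is replaced by F=5 for every unit. Per-unit H: 8, 7, 7, 9, 7, 7. Mean = 7.5.

7.5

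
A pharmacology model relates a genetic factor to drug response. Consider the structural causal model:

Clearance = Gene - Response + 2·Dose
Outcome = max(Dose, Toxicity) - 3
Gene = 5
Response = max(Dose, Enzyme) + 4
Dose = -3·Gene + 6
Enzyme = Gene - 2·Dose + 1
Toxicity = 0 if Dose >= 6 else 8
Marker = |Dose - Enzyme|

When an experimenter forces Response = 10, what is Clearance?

-23

Under do(Response=10), the mechanism Response = max(Dose, Enzyme) + 4 is discarded; Response is fixed at 10.
Dose = -3·Gene + 6  [with Gene=5]  = -9
Clearance = Gene - Response + 2·Dose  [with Gene=5, Response=10, Dose=-9]  = -23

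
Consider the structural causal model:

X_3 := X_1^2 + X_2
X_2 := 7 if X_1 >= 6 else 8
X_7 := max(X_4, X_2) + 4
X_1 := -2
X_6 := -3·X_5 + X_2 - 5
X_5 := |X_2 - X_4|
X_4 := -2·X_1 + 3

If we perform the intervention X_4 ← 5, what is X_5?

Intervening sets X_4 = 5 and removes its equation (X_4 := -2·X_1 + 3).
X_2 = 7 if X_1 >= 6 else 8  [with X_1=-2]  = 8
X_5 = |X_2 - X_4|  [with X_2=8, X_4=5]  = 3

3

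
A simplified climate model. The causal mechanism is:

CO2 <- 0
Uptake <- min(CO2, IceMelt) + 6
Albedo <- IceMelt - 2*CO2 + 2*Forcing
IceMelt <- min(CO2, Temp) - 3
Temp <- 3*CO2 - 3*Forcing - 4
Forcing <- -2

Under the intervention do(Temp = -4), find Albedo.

-11

do(Temp=-4) replaces the equation Temp <- 3*CO2 - 3*Forcing - 4 with the constant Temp = -4.
IceMelt = min(CO2, Temp) - 3  [with CO2=0, Temp=-4]  = -7
Albedo = IceMelt - 2*CO2 + 2*Forcing  [with IceMelt=-7, CO2=0, Forcing=-2]  = -11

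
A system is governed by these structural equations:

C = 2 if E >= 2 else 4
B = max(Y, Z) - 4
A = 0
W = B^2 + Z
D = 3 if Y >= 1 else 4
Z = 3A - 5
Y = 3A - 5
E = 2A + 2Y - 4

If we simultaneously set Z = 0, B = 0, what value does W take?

0

Setting Z = 0, B = 0 by intervention discards those variables' equations.
W = B^2 + Z  [with B=0, Z=0]  = 0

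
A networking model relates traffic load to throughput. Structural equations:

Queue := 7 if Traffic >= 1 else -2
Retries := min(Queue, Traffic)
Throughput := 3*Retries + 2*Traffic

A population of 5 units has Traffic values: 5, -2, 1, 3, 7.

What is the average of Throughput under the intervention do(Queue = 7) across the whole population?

14

The intervention sets Queue=7 in all 5 units regardless of Traffic. Recomputing Throughput per unit gives 25, -10, 5, 15, 35; average 14.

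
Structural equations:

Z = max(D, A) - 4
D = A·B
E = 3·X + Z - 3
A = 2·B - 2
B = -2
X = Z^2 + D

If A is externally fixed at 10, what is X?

do(A=10) replaces the equation A = 2·B - 2 with the constant A = 10.
D = A·B  [with A=10, B=-2]  = -20
Z = max(D, A) - 4  [with D=-20, A=10]  = 6
X = Z^2 + D  [with Z=6, D=-20]  = 16

16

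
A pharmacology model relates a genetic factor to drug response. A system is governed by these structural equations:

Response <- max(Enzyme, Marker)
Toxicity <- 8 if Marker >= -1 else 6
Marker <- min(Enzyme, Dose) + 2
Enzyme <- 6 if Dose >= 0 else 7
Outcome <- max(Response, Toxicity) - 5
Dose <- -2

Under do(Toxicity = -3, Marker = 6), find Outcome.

The joint intervention fixes Toxicity = -3, Marker = 6, removing each variable's own equation.
Enzyme = 6 if Dose >= 0 else 7  [with Dose=-2]  = 7
Response = max(Enzyme, Marker)  [with Enzyme=7, Marker=6]  = 7
Outcome = max(Response, Toxicity) - 5  [with Response=7, Toxicity=-3]  = 2

2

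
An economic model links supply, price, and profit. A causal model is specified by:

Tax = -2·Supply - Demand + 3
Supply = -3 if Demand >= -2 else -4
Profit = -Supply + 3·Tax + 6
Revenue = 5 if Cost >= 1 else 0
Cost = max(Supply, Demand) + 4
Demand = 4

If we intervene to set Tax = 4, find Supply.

-3

Under do(Tax=4), the mechanism Tax = -2·Supply - Demand + 3 is discarded; Tax is fixed at 4.
No directed path runs from Tax to Supply, so Supply keeps its natural value.
Supply = -3 if Demand >= -2 else -4  [with Demand=4]  = -3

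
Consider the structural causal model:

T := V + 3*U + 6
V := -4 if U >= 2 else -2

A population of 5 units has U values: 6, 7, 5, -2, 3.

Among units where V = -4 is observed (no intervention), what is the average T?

17.75

Observing V=-4 restricts to units where V's equation naturally yields -4: U ∈ {6, 7, 5, 3}. In that subpopulation T = 20, 23, 17, 11, mean 17.75.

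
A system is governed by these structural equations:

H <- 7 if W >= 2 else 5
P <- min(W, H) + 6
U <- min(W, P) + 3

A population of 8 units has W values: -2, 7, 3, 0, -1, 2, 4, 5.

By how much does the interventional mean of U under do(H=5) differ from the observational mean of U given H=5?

3.25

Every unit gets H=5 under the intervention. U values become 1, 10, 6, 3, 2, 5, 7, 8; E[U|do(H=5)] = 5.25.
E[U|H=5] averages over only the 3 units with H=5 (W = -2, 0, -1): U = 1, 3, 2, mean 2.
Difference = 5.25 − 2 = 3.25.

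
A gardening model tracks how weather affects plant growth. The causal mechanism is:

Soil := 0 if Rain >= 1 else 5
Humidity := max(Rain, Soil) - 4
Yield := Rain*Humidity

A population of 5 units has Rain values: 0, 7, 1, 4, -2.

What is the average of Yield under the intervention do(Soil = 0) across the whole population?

The intervention sets Soil=0 in all 5 units regardless of Rain. Recomputing Yield per unit gives 0, 21, -3, 0, 8; average 5.2.

5.2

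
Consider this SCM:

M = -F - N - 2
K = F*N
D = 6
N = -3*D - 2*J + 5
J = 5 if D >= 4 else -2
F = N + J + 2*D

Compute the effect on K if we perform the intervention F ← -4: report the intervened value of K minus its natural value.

-46

Under do(F=-4), the mechanism F = N + J + 2*D is discarded; F is fixed at -4.
J = 5 if D >= 4 else -2  [with D=6]  = 5
N = -3*D - 2*J + 5  [with D=6, J=5]  = -23
K = F*N  [with F=-4, N=-23]  = 92
Without intervention: J = 5 if D >= 4 else -2  [with D=6]  = 5; N = -3*D - 2*J + 5  [with D=6, J=5]  = -23; F = N + J + 2*D  [with N=-23, J=5, D=6]  = -6; K = F*N  [with F=-6, N=-23]  = 138.
Change = 92 − 138 = -46.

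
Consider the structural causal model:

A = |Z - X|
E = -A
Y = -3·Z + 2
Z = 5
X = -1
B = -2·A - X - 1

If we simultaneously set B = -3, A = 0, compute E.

The joint intervention fixes B = -3, A = 0, removing each variable's own equation.
E = -A  [with A=0]  = 0

0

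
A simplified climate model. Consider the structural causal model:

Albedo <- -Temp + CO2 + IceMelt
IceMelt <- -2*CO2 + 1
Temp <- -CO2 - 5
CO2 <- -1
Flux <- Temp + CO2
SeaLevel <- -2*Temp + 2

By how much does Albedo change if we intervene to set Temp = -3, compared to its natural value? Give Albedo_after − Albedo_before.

-1

Under do(Temp=-3), the mechanism Temp <- -CO2 - 5 is discarded; Temp is fixed at -3.
IceMelt = -2*CO2 + 1  [with CO2=-1]  = 3
Albedo = -Temp + CO2 + IceMelt  [with Temp=-3, CO2=-1, IceMelt=3]  = 5
Without intervention: Temp = -CO2 - 5  [with CO2=-1]  = -4; IceMelt = -2*CO2 + 1  [with CO2=-1]  = 3; Albedo = -Temp + CO2 + IceMelt  [with Temp=-4, CO2=-1, IceMelt=3]  = 6.
Change = 5 − 6 = -1.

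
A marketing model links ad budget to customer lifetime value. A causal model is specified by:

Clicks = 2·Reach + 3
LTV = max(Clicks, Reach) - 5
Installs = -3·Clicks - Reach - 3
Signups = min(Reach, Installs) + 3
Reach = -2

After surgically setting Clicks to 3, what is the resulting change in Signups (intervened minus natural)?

Under do(Clicks=3), the mechanism Clicks = 2·Reach + 3 is discarded; Clicks is fixed at 3.
Installs = -3·Clicks - Reach - 3  [with Clicks=3, Reach=-2]  = -10
Signups = min(Reach, Installs) + 3  [with Reach=-2, Installs=-10]  = -7
Without intervention: Clicks = 2·Reach + 3  [with Reach=-2]  = -1; Installs = -3·Clicks - Reach - 3  [with Clicks=-1, Reach=-2]  = 2; Signups = min(Reach, Installs) + 3  [with Reach=-2, Installs=2]  = 1.
Change = -7 − 1 = -8.

-8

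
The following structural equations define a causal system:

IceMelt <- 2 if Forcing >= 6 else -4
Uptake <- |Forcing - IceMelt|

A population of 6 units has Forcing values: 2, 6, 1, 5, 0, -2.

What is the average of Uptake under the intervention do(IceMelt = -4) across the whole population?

6

Every unit gets IceMelt=-4 under the intervention. Uptake values become 6, 10, 5, 9, 4, 2; E[Uptake|do(IceMelt=-4)] = 6.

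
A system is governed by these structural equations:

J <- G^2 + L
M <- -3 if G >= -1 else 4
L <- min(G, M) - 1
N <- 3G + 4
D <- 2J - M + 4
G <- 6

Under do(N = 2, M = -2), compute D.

72

The joint intervention fixes N = 2, M = -2, removing each variable's own equation.
L = min(G, M) - 1  [with G=6, M=-2]  = -3
J = G^2 + L  [with G=6, L=-3]  = 33
D = 2J - M + 4  [with J=33, M=-2]  = 72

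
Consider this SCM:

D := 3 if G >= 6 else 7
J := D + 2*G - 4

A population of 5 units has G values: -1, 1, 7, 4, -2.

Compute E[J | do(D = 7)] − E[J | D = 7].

Under do(D=7), D's equation is replaced by D=7 for every unit. Per-unit J: 1, 5, 17, 11, -1. Mean = 6.6.
Conditioning on D=7 selects the 4 unit(s) with G ∈ {-1, 1, 4, -2}. Their J values: 1, 5, 11, -1. Mean = 4.
Difference = 6.6 − 4 = 2.6.

2.6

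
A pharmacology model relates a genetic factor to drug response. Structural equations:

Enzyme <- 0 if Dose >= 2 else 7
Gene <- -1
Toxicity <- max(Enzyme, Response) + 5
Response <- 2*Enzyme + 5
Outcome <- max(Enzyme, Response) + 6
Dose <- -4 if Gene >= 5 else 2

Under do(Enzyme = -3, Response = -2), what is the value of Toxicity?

Setting Enzyme = -3, Response = -2 by intervention discards those variables' equations.
Toxicity = max(Enzyme, Response) + 5  [with Enzyme=-3, Response=-2]  = 3

3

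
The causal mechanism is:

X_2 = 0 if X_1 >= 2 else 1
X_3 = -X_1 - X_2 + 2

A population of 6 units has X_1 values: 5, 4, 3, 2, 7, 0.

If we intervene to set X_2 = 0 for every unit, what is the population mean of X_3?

-1.5

Every unit gets X_2=0 under the intervention. X_3 values become -3, -2, -1, 0, -5, 2; E[X_3|do(X_2=0)] = -1.5.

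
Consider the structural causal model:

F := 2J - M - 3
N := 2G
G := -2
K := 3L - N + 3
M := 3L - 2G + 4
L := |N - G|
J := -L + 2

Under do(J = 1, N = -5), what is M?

17

The joint intervention fixes J = 1, N = -5, removing each variable's own equation.
L = |N - G|  [with N=-5, G=-2]  = 3
M = 3L - 2G + 4  [with L=3, G=-2]  = 17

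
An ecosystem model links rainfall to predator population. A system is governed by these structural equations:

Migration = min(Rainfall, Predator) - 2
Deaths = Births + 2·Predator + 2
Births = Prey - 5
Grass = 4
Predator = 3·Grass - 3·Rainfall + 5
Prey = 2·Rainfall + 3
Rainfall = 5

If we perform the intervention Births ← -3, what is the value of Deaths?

The intervention breaks the incoming arrows to Births: Births = Prey - 5 no longer applies, and Births = -3.
Predator = 3·Grass - 3·Rainfall + 5  [with Grass=4, Rainfall=5]  = 2
Deaths = Births + 2·Predator + 2  [with Births=-3, Predator=2]  = 3

3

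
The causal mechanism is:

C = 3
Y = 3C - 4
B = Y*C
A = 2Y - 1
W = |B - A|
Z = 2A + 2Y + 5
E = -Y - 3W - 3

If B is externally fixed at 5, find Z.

33

The intervention breaks the incoming arrows to B: B = Y*C no longer applies, and B = 5.
No directed path runs from B to Z, so Z keeps its natural value.
Y = 3C - 4  [with C=3]  = 5
A = 2Y - 1  [with Y=5]  = 9
Z = 2A + 2Y + 5  [with A=9, Y=5]  = 33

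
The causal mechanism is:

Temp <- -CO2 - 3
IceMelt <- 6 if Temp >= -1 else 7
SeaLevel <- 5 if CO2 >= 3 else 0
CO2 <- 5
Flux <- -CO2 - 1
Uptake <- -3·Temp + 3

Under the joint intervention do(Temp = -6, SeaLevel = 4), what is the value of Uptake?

The joint intervention fixes Temp = -6, SeaLevel = 4, removing each variable's own equation.
Uptake = -3·Temp + 3  [with Temp=-6]  = 21

21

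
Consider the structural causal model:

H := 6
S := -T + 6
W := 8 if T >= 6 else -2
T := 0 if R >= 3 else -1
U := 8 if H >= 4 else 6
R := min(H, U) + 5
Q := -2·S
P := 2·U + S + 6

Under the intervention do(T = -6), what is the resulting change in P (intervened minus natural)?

6

Under do(T=-6), the mechanism T := 0 if R >= 3 else -1 is discarded; T is fixed at -6.
U = 8 if H >= 4 else 6  [with H=6]  = 8
S = -T + 6  [with T=-6]  = 12
P = 2·U + S + 6  [with U=8, S=12]  = 34
Without intervention: U = 8 if H >= 4 else 6  [with H=6]  = 8; R = min(H, U) + 5  [with H=6, U=8]  = 11; T = 0 if R >= 3 else -1  [with R=11]  = 0; S = -T + 6  [with T=0]  = 6; P = 2·U + S + 6  [with U=8, S=6]  = 28.
Change = 34 − 28 = 6.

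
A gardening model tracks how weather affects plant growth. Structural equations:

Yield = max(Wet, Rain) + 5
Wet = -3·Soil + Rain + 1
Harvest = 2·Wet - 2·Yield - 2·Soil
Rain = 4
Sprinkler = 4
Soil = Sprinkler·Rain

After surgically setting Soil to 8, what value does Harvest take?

-72

The intervention breaks the incoming arrows to Soil: Soil = Sprinkler·Rain no longer applies, and Soil = 8.
Wet = -3·Soil + Rain + 1  [with Soil=8, Rain=4]  = -19
Yield = max(Wet, Rain) + 5  [with Wet=-19, Rain=4]  = 9
Harvest = 2·Wet - 2·Yield - 2·Soil  [with Wet=-19, Yield=9, Soil=8]  = -72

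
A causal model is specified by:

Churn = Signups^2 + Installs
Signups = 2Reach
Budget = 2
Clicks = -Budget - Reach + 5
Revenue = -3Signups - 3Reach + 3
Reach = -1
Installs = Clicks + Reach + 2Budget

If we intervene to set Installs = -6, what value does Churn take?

-2

Under do(Installs=-6), the mechanism Installs = Clicks + Reach + 2Budget is discarded; Installs is fixed at -6.
Signups = 2Reach  [with Reach=-1]  = -2
Churn = Signups^2 + Installs  [with Signups=-2, Installs=-6]  = -2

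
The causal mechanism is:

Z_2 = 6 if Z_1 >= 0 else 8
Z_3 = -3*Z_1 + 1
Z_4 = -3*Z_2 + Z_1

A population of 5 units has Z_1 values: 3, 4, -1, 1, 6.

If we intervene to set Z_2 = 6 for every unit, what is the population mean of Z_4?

-15.4

do(Z_2=6) breaks Z_2's dependence on Z_1. With Z_2=6 fixed, Z_4 across the units is -15, -14, -19, -17, -12, mean -15.4.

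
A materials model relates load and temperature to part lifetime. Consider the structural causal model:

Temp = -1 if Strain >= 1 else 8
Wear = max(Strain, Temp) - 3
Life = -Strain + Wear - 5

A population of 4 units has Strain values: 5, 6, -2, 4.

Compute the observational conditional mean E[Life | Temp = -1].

-8

Observing Temp=-1 restricts to units where Temp's equation naturally yields -1: Strain ∈ {5, 6, 4}. In that subpopulation Life = -8, -8, -8, mean -8.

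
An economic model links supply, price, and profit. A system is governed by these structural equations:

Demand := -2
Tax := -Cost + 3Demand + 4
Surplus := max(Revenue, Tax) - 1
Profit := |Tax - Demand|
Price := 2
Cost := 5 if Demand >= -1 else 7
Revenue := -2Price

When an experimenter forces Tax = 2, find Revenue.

The intervention breaks the incoming arrows to Tax: Tax := -Cost + 3Demand + 4 no longer applies, and Tax = 2.
Since Revenue is not a descendant of the intervened variable, it is unaffected.
Revenue = -2Price  [with Price=2]  = -4

-4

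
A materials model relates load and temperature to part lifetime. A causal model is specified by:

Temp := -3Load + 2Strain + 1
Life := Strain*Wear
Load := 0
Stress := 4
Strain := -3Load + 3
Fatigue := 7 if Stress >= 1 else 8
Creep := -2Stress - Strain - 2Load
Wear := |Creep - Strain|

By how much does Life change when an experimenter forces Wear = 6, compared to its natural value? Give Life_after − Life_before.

Intervening sets Wear = 6 and removes its equation (Wear := |Creep - Strain|).
Strain = -3Load + 3  [with Load=0]  = 3
Life = Strain*Wear  [with Strain=3, Wear=6]  = 18
Without intervention: Strain = -3Load + 3  [with Load=0]  = 3; Creep = -2Stress - Strain - 2Load  [with Stress=4, Strain=3, Load=0]  = -11; Wear = |Creep - Strain|  [with Creep=-11, Strain=3]  = 14; Life = Strain*Wear  [with Strain=3, Wear=14]  = 42.
Change = 18 − 42 = -24.

-24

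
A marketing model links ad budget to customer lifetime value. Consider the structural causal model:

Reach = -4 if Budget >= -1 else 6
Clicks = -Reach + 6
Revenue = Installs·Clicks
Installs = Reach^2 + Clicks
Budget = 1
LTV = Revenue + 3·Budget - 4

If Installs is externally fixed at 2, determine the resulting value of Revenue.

20

Intervening sets Installs = 2 and removes its equation (Installs = Reach^2 + Clicks).
Reach = -4 if Budget >= -1 else 6  [with Budget=1]  = -4
Clicks = -Reach + 6  [with Reach=-4]  = 10
Revenue = Installs·Clicks  [with Installs=2, Clicks=10]  = 20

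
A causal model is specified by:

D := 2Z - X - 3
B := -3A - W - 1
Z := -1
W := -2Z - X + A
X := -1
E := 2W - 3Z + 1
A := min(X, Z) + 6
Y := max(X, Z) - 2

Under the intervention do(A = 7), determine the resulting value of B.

The intervention breaks the incoming arrows to A: A := min(X, Z) + 6 no longer applies, and A = 7.
W = -2Z - X + A  [with Z=-1, X=-1, A=7]  = 10
B = -3A - W - 1  [with A=7, W=10]  = -32

-32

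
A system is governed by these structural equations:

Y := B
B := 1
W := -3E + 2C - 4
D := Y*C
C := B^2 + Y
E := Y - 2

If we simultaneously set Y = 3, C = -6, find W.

Under do(Y = 3, C = -6), each intervened variable's structural equation is replaced by its fixed value.
E = Y - 2  [with Y=3]  = 1
W = -3E + 2C - 4  [with E=1, C=-6]  = -19

-19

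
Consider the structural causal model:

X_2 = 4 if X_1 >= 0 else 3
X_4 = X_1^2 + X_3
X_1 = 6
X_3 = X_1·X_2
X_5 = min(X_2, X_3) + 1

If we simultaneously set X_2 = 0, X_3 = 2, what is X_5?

1

Under do(X_2 = 0, X_3 = 2), each intervened variable's structural equation is replaced by its fixed value.
X_5 = min(X_2, X_3) + 1  [with X_2=0, X_3=2]  = 1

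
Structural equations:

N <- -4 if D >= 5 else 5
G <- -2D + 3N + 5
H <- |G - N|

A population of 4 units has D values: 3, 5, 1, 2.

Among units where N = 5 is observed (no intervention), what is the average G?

16

E[G|N=5] averages over only the 3 units with N=5 (D = 3, 1, 2): G = 14, 18, 16, mean 16.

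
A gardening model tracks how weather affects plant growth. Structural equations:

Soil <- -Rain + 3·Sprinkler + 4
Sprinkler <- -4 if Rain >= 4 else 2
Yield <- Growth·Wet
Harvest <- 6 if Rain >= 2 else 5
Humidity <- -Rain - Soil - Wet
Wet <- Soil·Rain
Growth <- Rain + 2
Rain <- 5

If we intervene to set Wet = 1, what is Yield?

The intervention breaks the incoming arrows to Wet: Wet <- Soil·Rain no longer applies, and Wet = 1.
Growth = Rain + 2  [with Rain=5]  = 7
Yield = Growth·Wet  [with Growth=7, Wet=1]  = 7

7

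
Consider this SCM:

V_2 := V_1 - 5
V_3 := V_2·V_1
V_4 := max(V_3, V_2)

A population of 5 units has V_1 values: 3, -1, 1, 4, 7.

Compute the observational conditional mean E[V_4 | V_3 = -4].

-2.5

Observing V_3=-4 restricts to units where V_3's equation naturally yields -4: V_1 ∈ {1, 4}. In that subpopulation V_4 = -4, -1, mean -2.5.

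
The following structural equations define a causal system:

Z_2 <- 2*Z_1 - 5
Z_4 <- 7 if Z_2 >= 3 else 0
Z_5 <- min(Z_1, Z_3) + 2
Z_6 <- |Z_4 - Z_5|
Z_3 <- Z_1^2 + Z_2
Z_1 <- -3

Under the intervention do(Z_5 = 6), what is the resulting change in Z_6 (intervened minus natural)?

5

The intervention breaks the incoming arrows to Z_5: Z_5 <- min(Z_1, Z_3) + 2 no longer applies, and Z_5 = 6.
Z_2 = 2*Z_1 - 5  [with Z_1=-3]  = -11
Z_4 = 7 if Z_2 >= 3 else 0  [with Z_2=-11]  = 0
Z_6 = |Z_4 - Z_5|  [with Z_4=0, Z_5=6]  = 6
Without intervention: Z_2 = 2*Z_1 - 5  [with Z_1=-3]  = -11; Z_3 = Z_1^2 + Z_2  [with Z_1=-3, Z_2=-11]  = -2; Z_4 = 7 if Z_2 >= 3 else 0  [with Z_2=-11]  = 0; Z_5 = min(Z_1, Z_3) + 2  [with Z_1=-3, Z_3=-2]  = -1; Z_6 = |Z_4 - Z_5|  [with Z_4=0, Z_5=-1]  = 1.
Change = 6 − 1 = 5.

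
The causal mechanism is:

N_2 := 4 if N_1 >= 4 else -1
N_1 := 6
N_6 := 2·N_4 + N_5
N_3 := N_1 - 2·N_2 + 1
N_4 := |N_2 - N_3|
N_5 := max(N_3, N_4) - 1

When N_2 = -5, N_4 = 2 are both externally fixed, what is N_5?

16

Setting N_2 = -5, N_4 = 2 by intervention discards those variables' equations.
N_3 = N_1 - 2·N_2 + 1  [with N_1=6, N_2=-5]  = 17
N_5 = max(N_3, N_4) - 1  [with N_3=17, N_4=2]  = 16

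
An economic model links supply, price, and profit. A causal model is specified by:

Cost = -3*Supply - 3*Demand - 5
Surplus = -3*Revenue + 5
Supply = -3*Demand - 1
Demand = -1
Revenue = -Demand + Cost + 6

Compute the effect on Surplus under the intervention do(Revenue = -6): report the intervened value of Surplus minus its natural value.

Intervening sets Revenue = -6 and removes its equation (Revenue = -Demand + Cost + 6).
Surplus = -3*Revenue + 5  [with Revenue=-6]  = 23
Without intervention: Supply = -3*Demand - 1  [with Demand=-1]  = 2; Cost = -3*Supply - 3*Demand - 5  [with Supply=2, Demand=-1]  = -8; Revenue = -Demand + Cost + 6  [with Demand=-1, Cost=-8]  = -1; Surplus = -3*Revenue + 5  [with Revenue=-1]  = 8.
Change = 23 − 8 = 15.

15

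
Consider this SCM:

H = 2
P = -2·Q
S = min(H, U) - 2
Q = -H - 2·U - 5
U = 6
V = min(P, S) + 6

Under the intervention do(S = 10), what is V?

16

Under do(S=10), the mechanism S = min(H, U) - 2 is discarded; S is fixed at 10.
Q = -H - 2·U - 5  [with H=2, U=6]  = -19
P = -2·Q  [with Q=-19]  = 38
V = min(P, S) + 6  [with P=38, S=10]  = 16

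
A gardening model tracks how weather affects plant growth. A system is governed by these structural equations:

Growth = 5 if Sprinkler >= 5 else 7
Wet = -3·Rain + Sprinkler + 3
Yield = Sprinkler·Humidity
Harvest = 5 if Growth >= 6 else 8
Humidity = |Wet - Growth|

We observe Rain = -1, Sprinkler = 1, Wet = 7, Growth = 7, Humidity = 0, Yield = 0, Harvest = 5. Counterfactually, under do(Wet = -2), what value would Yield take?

9

The intervention breaks the incoming arrows to Wet: Wet = -3·Rain + Sprinkler + 3 no longer applies, and Wet = -2.
Growth = 5 if Sprinkler >= 5 else 7  [with Sprinkler=1]  = 7
Humidity = |Wet - Growth|  [with Wet=-2, Growth=7]  = 9
Yield = Sprinkler·Humidity  [with Sprinkler=1, Humidity=9]  = 9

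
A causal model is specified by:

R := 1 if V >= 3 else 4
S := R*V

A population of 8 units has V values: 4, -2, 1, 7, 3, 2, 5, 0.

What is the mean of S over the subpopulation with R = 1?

E[S|R=1] averages over only the 4 units with R=1 (V = 4, 7, 3, 5): S = 4, 7, 3, 5, mean 4.75.

4.75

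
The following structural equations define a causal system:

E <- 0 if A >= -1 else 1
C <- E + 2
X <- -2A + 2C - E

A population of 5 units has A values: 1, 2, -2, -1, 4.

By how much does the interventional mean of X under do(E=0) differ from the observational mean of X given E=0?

1.4

Every unit gets E=0 under the intervention. X values become 2, 0, 8, 6, -4; E[X|do(E=0)] = 2.4.
E[X|E=0] averages over only the 4 units with E=0 (A = 1, 2, -1, 4): X = 2, 0, 6, -4, mean 1.
Difference = 2.4 − 1 = 1.4.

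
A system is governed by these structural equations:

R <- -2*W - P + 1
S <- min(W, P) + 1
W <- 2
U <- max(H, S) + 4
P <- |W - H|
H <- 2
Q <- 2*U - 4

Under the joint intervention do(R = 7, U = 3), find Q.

2

Setting R = 7, U = 3 by intervention discards those variables' equations.
Q = 2*U - 4  [with U=3]  = 2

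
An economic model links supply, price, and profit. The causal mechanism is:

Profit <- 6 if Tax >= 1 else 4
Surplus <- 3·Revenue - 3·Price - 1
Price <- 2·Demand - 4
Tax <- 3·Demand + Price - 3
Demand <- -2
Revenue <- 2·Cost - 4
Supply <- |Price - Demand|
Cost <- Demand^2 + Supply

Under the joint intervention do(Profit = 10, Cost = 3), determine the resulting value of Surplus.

The joint intervention fixes Profit = 10, Cost = 3, removing each variable's own equation.
Price = 2·Demand - 4  [with Demand=-2]  = -8
Revenue = 2·Cost - 4  [with Cost=3]  = 2
Surplus = 3·Revenue - 3·Price - 1  [with Revenue=2, Price=-8]  = 29

29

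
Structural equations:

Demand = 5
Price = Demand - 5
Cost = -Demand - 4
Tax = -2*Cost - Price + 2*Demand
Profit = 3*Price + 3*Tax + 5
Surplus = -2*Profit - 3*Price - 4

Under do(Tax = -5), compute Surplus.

Under do(Tax=-5), the mechanism Tax = -2*Cost - Price + 2*Demand is discarded; Tax is fixed at -5.
Price = Demand - 5  [with Demand=5]  = 0
Profit = 3*Price + 3*Tax + 5  [with Price=0, Tax=-5]  = -10
Surplus = -2*Profit - 3*Price - 4  [with Profit=-10, Price=0]  = 16

16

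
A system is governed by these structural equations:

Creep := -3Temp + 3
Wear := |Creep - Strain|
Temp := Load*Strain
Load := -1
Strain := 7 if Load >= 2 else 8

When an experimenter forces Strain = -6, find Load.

-1

Under do(Strain=-6), the mechanism Strain := 7 if Load >= 2 else 8 is discarded; Strain is fixed at -6.
Load is not downstream of the intervention, so its value is determined by the original equations.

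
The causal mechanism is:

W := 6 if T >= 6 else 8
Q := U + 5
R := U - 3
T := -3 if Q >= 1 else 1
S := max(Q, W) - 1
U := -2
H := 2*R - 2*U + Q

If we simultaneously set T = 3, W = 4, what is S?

3

Setting T = 3, W = 4 by intervention discards those variables' equations.
Q = U + 5  [with U=-2]  = 3
S = max(Q, W) - 1  [with Q=3, W=4]  = 3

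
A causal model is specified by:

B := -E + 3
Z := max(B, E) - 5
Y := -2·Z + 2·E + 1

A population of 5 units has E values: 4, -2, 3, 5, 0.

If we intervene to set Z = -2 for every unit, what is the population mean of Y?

Under do(Z=-2), Z's equation is replaced by Z=-2 for every unit. Per-unit Y: 13, 1, 11, 15, 5. Mean = 9.

9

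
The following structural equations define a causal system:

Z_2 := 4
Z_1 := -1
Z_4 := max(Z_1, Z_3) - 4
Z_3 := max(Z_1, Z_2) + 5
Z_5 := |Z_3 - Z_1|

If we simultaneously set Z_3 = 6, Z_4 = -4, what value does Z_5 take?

7

Setting Z_3 = 6, Z_4 = -4 by intervention discards those variables' equations.
Z_5 = |Z_3 - Z_1|  [with Z_3=6, Z_1=-1]  = 7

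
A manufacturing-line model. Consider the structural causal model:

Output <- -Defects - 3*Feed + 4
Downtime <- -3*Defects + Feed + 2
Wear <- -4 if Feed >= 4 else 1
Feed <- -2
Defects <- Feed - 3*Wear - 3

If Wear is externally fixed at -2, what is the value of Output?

9

Under do(Wear=-2), the mechanism Wear <- -4 if Feed >= 4 else 1 is discarded; Wear is fixed at -2.
Defects = Feed - 3*Wear - 3  [with Feed=-2, Wear=-2]  = 1
Output = -Defects - 3*Feed + 4  [with Defects=1, Feed=-2]  = 9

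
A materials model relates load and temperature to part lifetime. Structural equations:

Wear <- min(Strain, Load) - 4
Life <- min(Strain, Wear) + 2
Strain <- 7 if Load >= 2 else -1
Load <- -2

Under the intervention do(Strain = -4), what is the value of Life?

-6

Under do(Strain=-4), the mechanism Strain <- 7 if Load >= 2 else -1 is discarded; Strain is fixed at -4.
Wear = min(Strain, Load) - 4  [with Strain=-4, Load=-2]  = -8
Life = min(Strain, Wear) + 2  [with Strain=-4, Wear=-8]  = -6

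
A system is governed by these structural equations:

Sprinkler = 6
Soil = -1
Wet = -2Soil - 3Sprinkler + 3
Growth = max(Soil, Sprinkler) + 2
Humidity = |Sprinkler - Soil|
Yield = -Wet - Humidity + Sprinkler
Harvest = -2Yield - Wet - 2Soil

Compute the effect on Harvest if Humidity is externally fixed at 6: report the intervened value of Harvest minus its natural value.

Under do(Humidity=6), the mechanism Humidity = |Sprinkler - Soil| is discarded; Humidity is fixed at 6.
Wet = -2Soil - 3Sprinkler + 3  [with Soil=-1, Sprinkler=6]  = -13
Yield = -Wet - Humidity + Sprinkler  [with Wet=-13, Humidity=6, Sprinkler=6]  = 13
Harvest = -2Yield - Wet - 2Soil  [with Yield=13, Wet=-13, Soil=-1]  = -11
Without intervention: Wet = -2Soil - 3Sprinkler + 3  [with Soil=-1, Sprinkler=6]  = -13; Humidity = |Sprinkler - Soil|  [with Sprinkler=6, Soil=-1]  = 7; Yield = -Wet - Humidity + Sprinkler  [with Wet=-13, Humidity=7, Sprinkler=6]  = 12; Harvest = -2Yield - Wet - 2Soil  [with Yield=12, Wet=-13, Soil=-1]  = -9.
Change = -11 − (-9) = -2.

-2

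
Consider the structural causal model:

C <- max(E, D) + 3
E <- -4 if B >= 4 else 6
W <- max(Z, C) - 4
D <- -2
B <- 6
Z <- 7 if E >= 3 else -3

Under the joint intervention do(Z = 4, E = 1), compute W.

0

The joint intervention fixes Z = 4, E = 1, removing each variable's own equation.
C = max(E, D) + 3  [with E=1, D=-2]  = 4
W = max(Z, C) - 4  [with Z=4, C=4]  = 0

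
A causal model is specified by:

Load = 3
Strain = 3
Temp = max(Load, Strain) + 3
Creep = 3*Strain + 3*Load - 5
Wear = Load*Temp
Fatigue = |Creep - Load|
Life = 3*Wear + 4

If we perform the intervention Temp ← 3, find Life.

The intervention breaks the incoming arrows to Temp: Temp = max(Load, Strain) + 3 no longer applies, and Temp = 3.
Wear = Load*Temp  [with Load=3, Temp=3]  = 9
Life = 3*Wear + 4  [with Wear=9]  = 31

31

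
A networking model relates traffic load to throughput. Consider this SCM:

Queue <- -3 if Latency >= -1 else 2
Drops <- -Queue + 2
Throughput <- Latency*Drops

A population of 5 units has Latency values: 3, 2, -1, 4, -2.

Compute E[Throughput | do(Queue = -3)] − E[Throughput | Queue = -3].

-4

Under do(Queue=-3), Queue's equation is replaced by Queue=-3 for every unit. Per-unit Throughput: 15, 10, -5, 20, -10. Mean = 6.
Observing Queue=-3 restricts to units where Queue's equation naturally yields -3: Latency ∈ {3, 2, -1, 4}. In that subpopulation Throughput = 15, 10, -5, 20, mean 10.
Difference = 6 − 10 = -4.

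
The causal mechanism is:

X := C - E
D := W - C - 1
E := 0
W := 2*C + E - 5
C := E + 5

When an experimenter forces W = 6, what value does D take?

The intervention breaks the incoming arrows to W: W := 2*C + E - 5 no longer applies, and W = 6.
C = E + 5  [with E=0]  = 5
D = W - C - 1  [with W=6, C=5]  = 0

0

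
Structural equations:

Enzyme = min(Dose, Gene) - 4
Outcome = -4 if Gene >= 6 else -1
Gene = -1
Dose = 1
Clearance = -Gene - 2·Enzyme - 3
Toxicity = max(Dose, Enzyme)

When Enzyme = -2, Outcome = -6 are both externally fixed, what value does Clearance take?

The joint intervention fixes Enzyme = -2, Outcome = -6, removing each variable's own equation.
Clearance = -Gene - 2·Enzyme - 3  [with Gene=-1, Enzyme=-2]  = 2

2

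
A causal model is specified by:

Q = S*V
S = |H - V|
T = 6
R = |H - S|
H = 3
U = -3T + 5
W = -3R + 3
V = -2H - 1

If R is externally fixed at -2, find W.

Intervening sets R = -2 and removes its equation (R = |H - S|).
W = -3R + 3  [with R=-2]  = 9

9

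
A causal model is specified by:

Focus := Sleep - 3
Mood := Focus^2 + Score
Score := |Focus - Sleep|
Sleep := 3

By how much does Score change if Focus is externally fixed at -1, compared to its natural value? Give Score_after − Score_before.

1

The intervention breaks the incoming arrows to Focus: Focus := Sleep - 3 no longer applies, and Focus = -1.
Score = |Focus - Sleep|  [with Focus=-1, Sleep=3]  = 4
Without intervention: Focus = Sleep - 3  [with Sleep=3]  = 0; Score = |Focus - Sleep|  [with Focus=0, Sleep=3]  = 3.
Change = 4 − 3 = 1.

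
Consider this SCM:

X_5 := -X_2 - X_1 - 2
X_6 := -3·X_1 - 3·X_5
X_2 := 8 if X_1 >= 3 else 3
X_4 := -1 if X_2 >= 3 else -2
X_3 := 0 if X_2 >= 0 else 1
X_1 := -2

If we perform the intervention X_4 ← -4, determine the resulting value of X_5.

Intervening sets X_4 = -4 and removes its equation (X_4 := -1 if X_2 >= 3 else -2).
No directed path runs from X_4 to X_5, so X_5 keeps its natural value.
X_2 = 8 if X_1 >= 3 else 3  [with X_1=-2]  = 3
X_5 = -X_2 - X_1 - 2  [with X_2=3, X_1=-2]  = -3

-3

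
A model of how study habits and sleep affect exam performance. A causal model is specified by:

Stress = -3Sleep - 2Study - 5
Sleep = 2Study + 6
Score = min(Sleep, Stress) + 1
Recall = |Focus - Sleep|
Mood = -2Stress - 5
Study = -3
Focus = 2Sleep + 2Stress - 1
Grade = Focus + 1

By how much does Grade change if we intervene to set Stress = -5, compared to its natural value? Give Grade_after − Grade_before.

-12

The intervention breaks the incoming arrows to Stress: Stress = -3Sleep - 2Study - 5 no longer applies, and Stress = -5.
Sleep = 2Study + 6  [with Study=-3]  = 0
Focus = 2Sleep + 2Stress - 1  [with Sleep=0, Stress=-5]  = -11
Grade = Focus + 1  [with Focus=-11]  = -10
Without intervention: Sleep = 2Study + 6  [with Study=-3]  = 0; Stress = -3Sleep - 2Study - 5  [with Sleep=0, Study=-3]  = 1; Focus = 2Sleep + 2Stress - 1  [with Sleep=0, Stress=1]  = 1; Grade = Focus + 1  [with Focus=1]  = 2.
Change = -10 − 2 = -12.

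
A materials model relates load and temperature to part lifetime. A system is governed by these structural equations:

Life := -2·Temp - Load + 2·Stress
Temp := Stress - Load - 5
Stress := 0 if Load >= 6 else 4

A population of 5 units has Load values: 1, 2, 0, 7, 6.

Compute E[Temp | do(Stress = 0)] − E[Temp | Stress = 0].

The intervention sets Stress=0 in all 5 units regardless of Load. Recomputing Temp per unit gives -6, -7, -5, -12, -11; average -8.2.
Observing Stress=0 restricts to units where Stress's equation naturally yields 0: Load ∈ {7, 6}. In that subpopulation Temp = -12, -11, mean -11.5.
Difference = -8.2 − (-11.5) = 3.3.

3.3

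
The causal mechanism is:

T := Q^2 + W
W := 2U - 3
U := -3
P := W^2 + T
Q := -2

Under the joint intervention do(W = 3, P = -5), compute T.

7

The joint intervention fixes W = 3, P = -5, removing each variable's own equation.
T = Q^2 + W  [with Q=-2, W=3]  = 7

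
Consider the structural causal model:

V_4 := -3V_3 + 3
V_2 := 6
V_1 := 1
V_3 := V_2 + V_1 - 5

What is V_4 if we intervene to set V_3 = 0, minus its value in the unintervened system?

The intervention breaks the incoming arrows to V_3: V_3 := V_2 + V_1 - 5 no longer applies, and V_3 = 0.
V_4 = -3V_3 + 3  [with V_3=0]  = 3
Without intervention: V_3 = V_2 + V_1 - 5  [with V_2=6, V_1=1]  = 2; V_4 = -3V_3 + 3  [with V_3=2]  = -3.
Change = 3 − (-3) = 6.

6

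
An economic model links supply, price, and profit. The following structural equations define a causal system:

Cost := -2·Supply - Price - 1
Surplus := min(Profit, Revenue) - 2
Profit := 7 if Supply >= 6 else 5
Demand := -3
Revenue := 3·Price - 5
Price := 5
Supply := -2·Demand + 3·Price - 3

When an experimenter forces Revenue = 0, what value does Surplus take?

Under do(Revenue=0), the mechanism Revenue := 3·Price - 5 is discarded; Revenue is fixed at 0.
Supply = -2·Demand + 3·Price - 3  [with Demand=-3, Price=5]  = 18
Profit = 7 if Supply >= 6 else 5  [with Supply=18]  = 7
Surplus = min(Profit, Revenue) - 2  [with Profit=7, Revenue=0]  = -2

-2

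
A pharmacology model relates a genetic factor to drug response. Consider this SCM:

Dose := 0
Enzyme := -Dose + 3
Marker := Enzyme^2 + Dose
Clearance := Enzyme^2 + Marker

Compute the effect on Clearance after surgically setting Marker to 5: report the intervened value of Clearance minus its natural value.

-4

The intervention breaks the incoming arrows to Marker: Marker := Enzyme^2 + Dose no longer applies, and Marker = 5.
Enzyme = -Dose + 3  [with Dose=0]  = 3
Clearance = Enzyme^2 + Marker  [with Enzyme=3, Marker=5]  = 14
Without intervention: Enzyme = -Dose + 3  [with Dose=0]  = 3; Marker = Enzyme^2 + Dose  [with Enzyme=3, Dose=0]  = 9; Clearance = Enzyme^2 + Marker  [with Enzyme=3, Marker=9]  = 18.
Change = 14 − 18 = -4.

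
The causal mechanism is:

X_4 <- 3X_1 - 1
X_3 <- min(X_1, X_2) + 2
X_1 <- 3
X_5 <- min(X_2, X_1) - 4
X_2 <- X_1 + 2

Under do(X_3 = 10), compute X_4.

The intervention breaks the incoming arrows to X_3: X_3 <- min(X_1, X_2) + 2 no longer applies, and X_3 = 10.
X_4 is not downstream of the intervention, so its value is determined by the original equations.
X_4 = 3X_1 - 1  [with X_1=3]  = 8

8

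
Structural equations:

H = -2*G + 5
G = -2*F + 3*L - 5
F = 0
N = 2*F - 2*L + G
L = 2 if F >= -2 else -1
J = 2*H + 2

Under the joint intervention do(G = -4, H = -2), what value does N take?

The joint intervention fixes G = -4, H = -2, removing each variable's own equation.
L = 2 if F >= -2 else -1  [with F=0]  = 2
N = 2*F - 2*L + G  [with F=0, L=2, G=-4]  = -8

-8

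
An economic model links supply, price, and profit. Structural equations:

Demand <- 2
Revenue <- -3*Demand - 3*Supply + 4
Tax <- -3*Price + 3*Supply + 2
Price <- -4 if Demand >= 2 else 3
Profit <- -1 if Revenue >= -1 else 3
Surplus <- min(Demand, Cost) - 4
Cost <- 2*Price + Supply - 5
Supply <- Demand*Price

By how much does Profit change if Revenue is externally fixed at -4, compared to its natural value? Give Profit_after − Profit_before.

Under do(Revenue=-4), the mechanism Revenue <- -3*Demand - 3*Supply + 4 is discarded; Revenue is fixed at -4.
Profit = -1 if Revenue >= -1 else 3  [with Revenue=-4]  = 3
Without intervention: Price = -4 if Demand >= 2 else 3  [with Demand=2]  = -4; Supply = Demand*Price  [with Demand=2, Price=-4]  = -8; Revenue = -3*Demand - 3*Supply + 4  [with Demand=2, Supply=-8]  = 22; Profit = -1 if Revenue >= -1 else 3  [with Revenue=22]  = -1.
Change = 3 − (-1) = 4.

4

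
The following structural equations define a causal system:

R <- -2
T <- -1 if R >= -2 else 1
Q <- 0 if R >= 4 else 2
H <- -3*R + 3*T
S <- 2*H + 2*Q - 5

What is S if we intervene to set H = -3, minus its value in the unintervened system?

-12

Intervening sets H = -3 and removes its equation (H <- -3*R + 3*T).
Q = 0 if R >= 4 else 2  [with R=-2]  = 2
S = 2*H + 2*Q - 5  [with H=-3, Q=2]  = -7
Without intervention: T = -1 if R >= -2 else 1  [with R=-2]  = -1; Q = 0 if R >= 4 else 2  [with R=-2]  = 2; H = -3*R + 3*T  [with R=-2, T=-1]  = 3; S = 2*H + 2*Q - 5  [with H=3, Q=2]  = 5.
Change = -7 − 5 = -12.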